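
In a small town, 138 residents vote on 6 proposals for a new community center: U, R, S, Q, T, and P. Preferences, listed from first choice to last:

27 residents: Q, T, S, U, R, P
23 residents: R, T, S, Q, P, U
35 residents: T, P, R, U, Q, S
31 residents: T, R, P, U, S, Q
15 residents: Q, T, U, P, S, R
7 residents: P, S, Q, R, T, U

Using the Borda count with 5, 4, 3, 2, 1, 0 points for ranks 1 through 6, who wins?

U: 27·2 + 23·0 + 35·2 + 31·2 + 15·3 + 7·0 = 231
R: 27·1 + 23·5 + 35·3 + 31·4 + 15·0 + 7·2 = 385
S: 27·3 + 23·3 + 35·0 + 31·1 + 15·1 + 7·4 = 224
Q: 27·5 + 23·2 + 35·1 + 31·0 + 15·5 + 7·3 = 312
T: 27·4 + 23·4 + 35·5 + 31·5 + 15·4 + 7·1 = 597
P: 27·0 + 23·1 + 35·4 + 31·3 + 15·2 + 7·5 = 321
T has the highest Borda score (597).

T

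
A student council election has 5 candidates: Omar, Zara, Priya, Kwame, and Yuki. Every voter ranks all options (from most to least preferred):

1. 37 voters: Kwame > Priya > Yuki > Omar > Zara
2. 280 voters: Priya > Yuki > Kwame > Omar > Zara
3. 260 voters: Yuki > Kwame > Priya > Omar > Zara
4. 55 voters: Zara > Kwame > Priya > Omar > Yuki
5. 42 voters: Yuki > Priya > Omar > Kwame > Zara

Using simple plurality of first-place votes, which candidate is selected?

First-place votes: Omar 0, Zara 55, Priya 280, Kwame 37, Yuki 302.
Yuki has the most first-place votes.

Yuki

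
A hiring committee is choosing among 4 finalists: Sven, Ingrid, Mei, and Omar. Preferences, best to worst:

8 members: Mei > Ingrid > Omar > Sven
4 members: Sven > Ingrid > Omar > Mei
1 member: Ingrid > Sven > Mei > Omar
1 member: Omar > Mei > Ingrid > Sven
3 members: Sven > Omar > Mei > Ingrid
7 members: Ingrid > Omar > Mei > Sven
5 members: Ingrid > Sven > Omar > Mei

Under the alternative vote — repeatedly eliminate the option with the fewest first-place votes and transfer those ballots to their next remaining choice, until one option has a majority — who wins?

Ingrid

Round 1: Sven 7, Ingrid 13, Mei 8, Omar 1. Eliminate Omar.
Round 2: Sven 7, Ingrid 13, Mei 9. Eliminate Sven.
Round 3: Ingrid 17, Mei 12. Ingrid has a majority.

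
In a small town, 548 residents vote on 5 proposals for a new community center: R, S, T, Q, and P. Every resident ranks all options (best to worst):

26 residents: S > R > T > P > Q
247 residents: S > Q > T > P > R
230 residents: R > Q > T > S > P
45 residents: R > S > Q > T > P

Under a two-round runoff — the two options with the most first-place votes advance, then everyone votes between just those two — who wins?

R

Round 1 first-place votes: R 275, S 273, T 0, Q 0, P 0.
R and S advance.
Runoff: R is preferred to S by 275 voters; S by 273.
R wins the runoff.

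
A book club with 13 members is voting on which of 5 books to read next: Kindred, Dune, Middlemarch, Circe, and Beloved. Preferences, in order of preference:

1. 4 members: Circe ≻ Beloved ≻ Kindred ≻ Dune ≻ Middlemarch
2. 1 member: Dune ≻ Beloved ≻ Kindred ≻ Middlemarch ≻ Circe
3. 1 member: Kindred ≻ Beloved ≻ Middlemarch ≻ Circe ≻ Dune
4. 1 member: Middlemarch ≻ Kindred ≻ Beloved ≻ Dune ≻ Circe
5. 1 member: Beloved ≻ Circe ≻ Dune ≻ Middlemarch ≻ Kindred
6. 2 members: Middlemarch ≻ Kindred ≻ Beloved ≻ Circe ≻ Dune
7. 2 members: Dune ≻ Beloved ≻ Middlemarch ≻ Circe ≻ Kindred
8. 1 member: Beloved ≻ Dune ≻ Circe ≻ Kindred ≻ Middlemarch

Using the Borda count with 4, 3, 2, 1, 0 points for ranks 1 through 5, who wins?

Beloved

Kindred: 4·2 + 1·2 + 1·4 + 1·3 + 1·0 + 2·3 + 2·0 + 1·1 = 24
Dune: 4·1 + 1·4 + 1·0 + 1·1 + 1·2 + 2·0 + 2·4 + 1·3 = 22
Middlemarch: 4·0 + 1·1 + 1·2 + 1·4 + 1·1 + 2·4 + 2·2 + 1·0 = 20
Circe: 4·4 + 1·0 + 1·1 + 1·0 + 1·3 + 2·1 + 2·1 + 1·2 = 26
Beloved: 4·3 + 1·3 + 1·3 + 1·2 + 1·4 + 2·2 + 2·3 + 1·4 = 38
Beloved has the highest Borda score (38).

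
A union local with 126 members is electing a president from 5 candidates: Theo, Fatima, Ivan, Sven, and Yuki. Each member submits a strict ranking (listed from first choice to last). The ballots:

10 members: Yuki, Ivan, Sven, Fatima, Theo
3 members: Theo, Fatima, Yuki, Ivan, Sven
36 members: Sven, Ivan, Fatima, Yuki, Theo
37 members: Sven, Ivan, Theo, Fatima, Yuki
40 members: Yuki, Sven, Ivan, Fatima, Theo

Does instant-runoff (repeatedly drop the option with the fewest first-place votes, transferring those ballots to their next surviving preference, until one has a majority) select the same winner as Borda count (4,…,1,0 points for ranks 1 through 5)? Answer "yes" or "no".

yes

Instant-runoff — R1 Theo 3, Fatima 0, Ivan 0, Sven 73, Yuki 50 (Sven winner). Winner: Sven.
Borda — scores: Theo 86, Fatima 168, Ivan 332, Sven 432, Yuki 242. Winner: Sven.
The two methods agree.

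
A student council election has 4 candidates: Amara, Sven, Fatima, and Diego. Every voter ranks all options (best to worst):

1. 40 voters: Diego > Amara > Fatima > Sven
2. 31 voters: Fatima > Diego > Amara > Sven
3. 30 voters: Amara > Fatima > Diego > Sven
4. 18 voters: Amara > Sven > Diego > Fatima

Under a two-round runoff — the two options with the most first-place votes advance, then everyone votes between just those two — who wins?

Round 1 first-place votes: Amara 48, Sven 0, Fatima 31, Diego 40.
Amara and Diego advance.
Runoff: Amara is preferred to Diego by 48 voters; Diego by 71.
Diego wins the runoff.

Diego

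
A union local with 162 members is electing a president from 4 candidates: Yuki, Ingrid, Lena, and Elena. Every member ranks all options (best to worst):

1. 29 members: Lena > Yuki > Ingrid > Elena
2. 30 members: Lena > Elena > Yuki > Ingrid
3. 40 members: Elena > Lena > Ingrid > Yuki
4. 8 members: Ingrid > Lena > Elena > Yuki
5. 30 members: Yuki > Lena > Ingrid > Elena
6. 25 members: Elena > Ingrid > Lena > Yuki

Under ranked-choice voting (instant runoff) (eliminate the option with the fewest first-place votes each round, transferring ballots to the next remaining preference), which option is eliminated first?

Round 1: Yuki 30, Ingrid 8, Lena 59, Elena 65. Eliminate Ingrid.

Ingrid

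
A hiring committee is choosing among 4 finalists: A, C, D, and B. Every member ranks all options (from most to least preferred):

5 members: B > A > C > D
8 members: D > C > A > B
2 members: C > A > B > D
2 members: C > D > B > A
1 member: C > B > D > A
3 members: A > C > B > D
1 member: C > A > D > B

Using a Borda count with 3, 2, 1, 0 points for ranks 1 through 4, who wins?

C

A: 5·2 + 8·1 + 2·2 + 2·0 + 1·0 + 3·3 + 1·2 = 33
C: 5·1 + 8·2 + 2·3 + 2·3 + 1·3 + 3·2 + 1·3 = 45
D: 5·0 + 8·3 + 2·0 + 2·2 + 1·1 + 3·0 + 1·1 = 30
B: 5·3 + 8·0 + 2·1 + 2·1 + 1·2 + 3·1 + 1·0 = 24
C has the highest Borda score (45).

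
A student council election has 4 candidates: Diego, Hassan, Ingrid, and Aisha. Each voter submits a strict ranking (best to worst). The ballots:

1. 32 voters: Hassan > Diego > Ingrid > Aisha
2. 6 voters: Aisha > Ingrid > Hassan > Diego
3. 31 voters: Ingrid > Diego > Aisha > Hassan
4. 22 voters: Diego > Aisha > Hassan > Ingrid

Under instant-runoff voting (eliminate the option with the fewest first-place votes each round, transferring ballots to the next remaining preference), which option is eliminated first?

Aisha

Round 1: Diego 22, Hassan 32, Ingrid 31, Aisha 6. Eliminate Aisha.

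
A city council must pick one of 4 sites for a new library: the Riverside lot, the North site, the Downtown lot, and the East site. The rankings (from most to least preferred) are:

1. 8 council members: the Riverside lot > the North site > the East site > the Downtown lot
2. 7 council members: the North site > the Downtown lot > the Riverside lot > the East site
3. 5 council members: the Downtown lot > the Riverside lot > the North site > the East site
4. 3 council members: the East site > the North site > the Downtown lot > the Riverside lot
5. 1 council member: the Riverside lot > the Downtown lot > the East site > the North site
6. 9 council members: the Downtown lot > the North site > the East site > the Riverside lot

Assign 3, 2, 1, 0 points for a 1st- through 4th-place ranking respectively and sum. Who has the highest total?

the North site

the Riverside lot: 8·3 + 7·1 + 5·2 + 3·0 + 1·3 + 9·0 = 44
the North site: 8·2 + 7·3 + 5·1 + 3·2 + 1·0 + 9·2 = 66
the Downtown lot: 8·0 + 7·2 + 5·3 + 3·1 + 1·2 + 9·3 = 61
the East site: 8·1 + 7·0 + 5·0 + 3·3 + 1·1 + 9·1 = 27
the North site has the highest Borda score (66).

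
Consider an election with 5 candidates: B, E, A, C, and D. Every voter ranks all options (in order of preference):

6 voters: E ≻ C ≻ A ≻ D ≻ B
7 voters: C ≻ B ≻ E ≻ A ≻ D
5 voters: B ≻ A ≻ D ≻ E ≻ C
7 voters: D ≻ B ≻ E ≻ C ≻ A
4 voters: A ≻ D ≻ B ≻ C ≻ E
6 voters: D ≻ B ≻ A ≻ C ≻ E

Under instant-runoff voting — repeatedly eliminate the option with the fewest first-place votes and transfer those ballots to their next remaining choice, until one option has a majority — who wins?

Round 1: B 5, E 6, A 4, C 7, D 13. Eliminate A.
Round 2: B 5, E 6, C 7, D 17. Eliminate B.
Round 3: E 6, C 7, D 22. D has a majority.

D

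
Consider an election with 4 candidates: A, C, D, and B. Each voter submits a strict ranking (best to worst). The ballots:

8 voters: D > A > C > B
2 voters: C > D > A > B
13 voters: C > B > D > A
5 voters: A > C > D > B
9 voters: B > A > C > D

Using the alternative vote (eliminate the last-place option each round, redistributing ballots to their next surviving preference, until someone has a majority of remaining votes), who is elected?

Round 1: A 5, C 15, D 8, B 9. Eliminate A.
Round 2: C 20, D 8, B 9. C has a majority.

C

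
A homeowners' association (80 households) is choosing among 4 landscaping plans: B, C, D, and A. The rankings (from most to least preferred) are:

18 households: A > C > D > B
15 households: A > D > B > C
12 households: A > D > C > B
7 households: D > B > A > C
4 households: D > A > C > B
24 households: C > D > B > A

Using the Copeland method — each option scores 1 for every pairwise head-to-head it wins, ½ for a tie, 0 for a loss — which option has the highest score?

A

B: loses to C, D, and A → score 0.
C: beats B and D; loses to A → score 2.
D: beats B; loses to C and A → score 1.
A: beats B, C, and D → score 3.
A has the best pairwise record.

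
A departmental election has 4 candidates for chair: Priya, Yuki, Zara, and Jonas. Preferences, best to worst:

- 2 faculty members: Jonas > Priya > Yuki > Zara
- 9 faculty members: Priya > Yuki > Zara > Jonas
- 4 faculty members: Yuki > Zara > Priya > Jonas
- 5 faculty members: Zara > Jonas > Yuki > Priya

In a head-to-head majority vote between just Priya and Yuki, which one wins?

Priya

Voters preferring Priya to Yuki: 11; preferring Yuki to Priya: 9.
Priya wins the head-to-head.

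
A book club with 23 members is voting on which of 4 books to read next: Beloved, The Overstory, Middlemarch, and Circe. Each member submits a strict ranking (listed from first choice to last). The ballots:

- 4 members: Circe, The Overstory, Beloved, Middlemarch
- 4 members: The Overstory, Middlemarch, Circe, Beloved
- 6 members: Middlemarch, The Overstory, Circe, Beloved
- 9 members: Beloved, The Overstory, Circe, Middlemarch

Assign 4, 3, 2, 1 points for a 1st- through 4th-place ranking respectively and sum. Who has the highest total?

Beloved: 4·2 + 4·1 + 6·1 + 9·4 = 54
The Overstory: 4·3 + 4·4 + 6·3 + 9·3 = 73
Middlemarch: 4·1 + 4·3 + 6·4 + 9·1 = 49
Circe: 4·4 + 4·2 + 6·2 + 9·2 = 54
The Overstory has the highest Borda score (73).

The Overstory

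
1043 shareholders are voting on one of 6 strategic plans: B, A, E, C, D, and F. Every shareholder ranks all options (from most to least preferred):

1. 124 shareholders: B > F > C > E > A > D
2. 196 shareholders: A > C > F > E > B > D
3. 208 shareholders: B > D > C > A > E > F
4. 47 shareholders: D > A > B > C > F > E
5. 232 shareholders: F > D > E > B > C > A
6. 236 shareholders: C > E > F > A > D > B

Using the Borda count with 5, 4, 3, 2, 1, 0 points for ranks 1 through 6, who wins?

C

B: 124·5 + 196·1 + 208·5 + 47·3 + 232·2 + 236·0 = 2461
A: 124·1 + 196·5 + 208·2 + 47·4 + 232·0 + 236·2 = 2180
E: 124·2 + 196·2 + 208·1 + 47·0 + 232·3 + 236·4 = 2488
C: 124·3 + 196·4 + 208·3 + 47·2 + 232·1 + 236·5 = 3286
D: 124·0 + 196·0 + 208·4 + 47·5 + 232·4 + 236·1 = 2231
F: 124·4 + 196·3 + 208·0 + 47·1 + 232·5 + 236·3 = 2999
C has the highest Borda score (3286).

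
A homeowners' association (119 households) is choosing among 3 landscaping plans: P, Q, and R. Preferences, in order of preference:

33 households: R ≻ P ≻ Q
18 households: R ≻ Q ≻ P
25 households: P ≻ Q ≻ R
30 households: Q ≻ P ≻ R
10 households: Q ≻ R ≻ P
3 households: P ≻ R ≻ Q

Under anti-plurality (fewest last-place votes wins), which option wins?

Last-place votes: P 28, Q 36, R 55.
P is ranked last by the fewest voters, so P wins.

P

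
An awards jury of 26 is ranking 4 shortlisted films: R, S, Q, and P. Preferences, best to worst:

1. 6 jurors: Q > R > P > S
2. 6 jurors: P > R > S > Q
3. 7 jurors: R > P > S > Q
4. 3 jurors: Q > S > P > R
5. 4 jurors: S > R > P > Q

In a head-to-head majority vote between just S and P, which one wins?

P

Voters preferring S to P: 7; preferring P to S: 19.
P wins the head-to-head.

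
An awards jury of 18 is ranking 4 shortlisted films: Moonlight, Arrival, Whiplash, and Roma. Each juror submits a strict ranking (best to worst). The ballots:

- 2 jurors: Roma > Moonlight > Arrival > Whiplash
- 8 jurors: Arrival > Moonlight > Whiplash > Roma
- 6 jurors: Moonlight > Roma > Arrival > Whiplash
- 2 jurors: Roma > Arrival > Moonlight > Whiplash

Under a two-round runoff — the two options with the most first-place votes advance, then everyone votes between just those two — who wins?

Arrival

Round 1 first-place votes: Moonlight 6, Arrival 8, Whiplash 0, Roma 4.
Arrival and Moonlight advance.
Runoff: Arrival is preferred to Moonlight by 10 voters; Moonlight by 8.
Arrival wins the runoff.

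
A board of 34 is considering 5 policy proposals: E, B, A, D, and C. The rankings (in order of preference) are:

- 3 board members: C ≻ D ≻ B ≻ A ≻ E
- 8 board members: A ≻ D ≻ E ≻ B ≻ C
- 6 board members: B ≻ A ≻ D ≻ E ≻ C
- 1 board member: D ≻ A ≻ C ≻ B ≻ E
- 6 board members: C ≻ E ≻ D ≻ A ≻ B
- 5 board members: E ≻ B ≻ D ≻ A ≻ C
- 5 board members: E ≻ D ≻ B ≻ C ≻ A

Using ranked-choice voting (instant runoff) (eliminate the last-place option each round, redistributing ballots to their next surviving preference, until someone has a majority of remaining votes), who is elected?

Round 1: E 10, B 6, A 8, D 1, C 9. Eliminate D.
Round 2: E 10, B 6, A 9, C 9. Eliminate B.
Round 3: E 10, A 15, C 9. Eliminate C.
Round 4: E 16, A 18. A has a majority.

A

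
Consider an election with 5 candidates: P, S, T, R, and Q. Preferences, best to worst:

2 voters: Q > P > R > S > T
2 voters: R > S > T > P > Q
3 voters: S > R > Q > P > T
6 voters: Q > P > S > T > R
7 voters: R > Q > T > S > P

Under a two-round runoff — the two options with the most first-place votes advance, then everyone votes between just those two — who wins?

Round 1 first-place votes: P 0, S 3, T 0, R 9, Q 8.
R and Q advance.
Runoff: R is preferred to Q by 12 voters; Q by 8.
R wins the runoff.

R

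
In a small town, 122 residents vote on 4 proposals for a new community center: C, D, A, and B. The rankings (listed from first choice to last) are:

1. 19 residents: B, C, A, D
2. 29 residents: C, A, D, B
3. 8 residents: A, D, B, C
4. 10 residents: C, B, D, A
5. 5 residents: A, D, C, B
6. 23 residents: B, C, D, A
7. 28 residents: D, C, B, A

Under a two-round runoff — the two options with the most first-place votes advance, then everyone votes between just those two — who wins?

Round 1 first-place votes: C 39, D 28, A 13, B 42.
B and C advance.
Runoff: B is preferred to C by 50 voters; C by 72.
C wins the runoff.

C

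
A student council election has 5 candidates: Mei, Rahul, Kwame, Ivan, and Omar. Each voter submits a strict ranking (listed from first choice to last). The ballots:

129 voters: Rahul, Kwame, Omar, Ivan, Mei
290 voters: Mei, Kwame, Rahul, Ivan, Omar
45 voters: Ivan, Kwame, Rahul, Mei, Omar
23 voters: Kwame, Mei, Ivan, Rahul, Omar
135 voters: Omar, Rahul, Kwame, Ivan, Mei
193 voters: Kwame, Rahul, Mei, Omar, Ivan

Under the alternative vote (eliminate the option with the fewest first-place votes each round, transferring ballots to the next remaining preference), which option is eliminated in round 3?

Omar

Round 1: Mei 290, Rahul 129, Kwame 216, Ivan 45, Omar 135. Eliminate Ivan.
Round 2: Mei 290, Rahul 129, Kwame 261, Omar 135. Eliminate Rahul.
Round 3: Mei 290, Kwame 390, Omar 135. Eliminate Omar.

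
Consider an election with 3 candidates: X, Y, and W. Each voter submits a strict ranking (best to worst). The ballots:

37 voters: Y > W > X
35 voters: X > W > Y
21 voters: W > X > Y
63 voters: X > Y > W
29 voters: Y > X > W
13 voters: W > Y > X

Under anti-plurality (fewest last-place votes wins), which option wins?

X

Last-place votes: X 50, Y 56, W 92.
X is ranked last by the fewest voters, so X wins.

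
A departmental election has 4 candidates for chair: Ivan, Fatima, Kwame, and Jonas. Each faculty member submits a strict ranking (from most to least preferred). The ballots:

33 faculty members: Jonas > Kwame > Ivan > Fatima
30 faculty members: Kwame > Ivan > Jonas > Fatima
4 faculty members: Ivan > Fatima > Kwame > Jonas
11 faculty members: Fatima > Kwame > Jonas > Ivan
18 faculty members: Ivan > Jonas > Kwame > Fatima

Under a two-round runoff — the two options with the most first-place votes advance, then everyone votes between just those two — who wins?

Jonas

Round 1 first-place votes: Ivan 22, Fatima 11, Kwame 30, Jonas 33.
Jonas and Kwame advance.
Runoff: Jonas is preferred to Kwame by 51 voters; Kwame by 45.
Jonas wins the runoff.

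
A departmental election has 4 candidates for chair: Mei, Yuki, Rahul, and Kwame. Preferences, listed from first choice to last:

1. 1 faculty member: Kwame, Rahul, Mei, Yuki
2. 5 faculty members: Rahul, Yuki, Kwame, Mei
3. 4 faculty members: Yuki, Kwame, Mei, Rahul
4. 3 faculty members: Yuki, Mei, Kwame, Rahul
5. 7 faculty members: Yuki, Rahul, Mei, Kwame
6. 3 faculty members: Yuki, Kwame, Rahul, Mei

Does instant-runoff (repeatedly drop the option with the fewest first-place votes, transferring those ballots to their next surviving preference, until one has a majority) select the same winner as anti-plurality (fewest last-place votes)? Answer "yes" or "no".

yes

Instant-runoff — R1 Mei 0, Yuki 17, Rahul 5, Kwame 1 (Yuki winner). Winner: Yuki.
Anti-plurality — last-place votes: Mei 8, Yuki 1, Rahul 7, Kwame 7. Winner: Yuki.
The two methods agree.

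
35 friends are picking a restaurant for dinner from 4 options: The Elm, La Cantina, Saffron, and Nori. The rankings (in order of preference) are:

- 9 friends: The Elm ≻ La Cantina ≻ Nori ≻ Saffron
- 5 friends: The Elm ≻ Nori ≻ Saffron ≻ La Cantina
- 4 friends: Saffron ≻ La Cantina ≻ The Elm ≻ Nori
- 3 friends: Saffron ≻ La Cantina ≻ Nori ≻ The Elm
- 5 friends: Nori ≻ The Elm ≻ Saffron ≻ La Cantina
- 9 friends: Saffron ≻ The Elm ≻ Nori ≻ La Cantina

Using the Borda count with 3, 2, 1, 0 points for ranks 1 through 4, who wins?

The Elm

The Elm: 9·3 + 5·3 + 4·1 + 3·0 + 5·2 + 9·2 = 74
La Cantina: 9·2 + 5·0 + 4·2 + 3·2 + 5·0 + 9·0 = 32
Saffron: 9·0 + 5·1 + 4·3 + 3·3 + 5·1 + 9·3 = 58
Nori: 9·1 + 5·2 + 4·0 + 3·1 + 5·3 + 9·1 = 46
The Elm has the highest Borda score (74).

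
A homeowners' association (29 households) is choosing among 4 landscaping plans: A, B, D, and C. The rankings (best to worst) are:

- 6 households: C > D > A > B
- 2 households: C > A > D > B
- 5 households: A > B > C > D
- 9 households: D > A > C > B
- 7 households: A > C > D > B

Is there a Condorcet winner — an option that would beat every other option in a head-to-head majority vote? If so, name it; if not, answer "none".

none

Checking pairwise contests:
D beats A 15–14.
A beats B 29–0.
C beats D 20–9.
A beats C 21–8.
Every option loses at least one head-to-head, so there is no Condorcet winner.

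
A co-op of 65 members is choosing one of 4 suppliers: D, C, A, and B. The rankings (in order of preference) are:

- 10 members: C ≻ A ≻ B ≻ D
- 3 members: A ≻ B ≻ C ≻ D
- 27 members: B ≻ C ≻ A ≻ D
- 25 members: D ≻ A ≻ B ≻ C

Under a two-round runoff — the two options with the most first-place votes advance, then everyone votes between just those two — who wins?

B

Round 1 first-place votes: D 25, C 10, A 3, B 27.
B and D advance.
Runoff: B is preferred to D by 40 voters; D by 25.
B wins the runoff.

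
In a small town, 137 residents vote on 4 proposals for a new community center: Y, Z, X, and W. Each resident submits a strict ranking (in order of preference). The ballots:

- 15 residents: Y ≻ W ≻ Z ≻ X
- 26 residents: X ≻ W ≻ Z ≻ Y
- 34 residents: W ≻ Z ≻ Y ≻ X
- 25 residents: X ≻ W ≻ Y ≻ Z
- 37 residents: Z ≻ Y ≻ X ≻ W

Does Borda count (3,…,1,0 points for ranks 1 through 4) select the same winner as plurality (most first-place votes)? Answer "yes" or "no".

no

Borda — scores: Y 178, Z 220, X 190, W 234. Winner: W.
Plurality — first-place votes: Y 15, Z 37, X 51, W 34. Winner: X.
The two methods disagree.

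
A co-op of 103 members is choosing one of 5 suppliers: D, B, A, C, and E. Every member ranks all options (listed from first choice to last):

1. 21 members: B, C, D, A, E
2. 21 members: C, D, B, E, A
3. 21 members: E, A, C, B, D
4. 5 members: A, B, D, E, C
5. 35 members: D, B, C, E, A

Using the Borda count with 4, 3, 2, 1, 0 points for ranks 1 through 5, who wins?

D: 21·2 + 21·3 + 21·0 + 5·2 + 35·4 = 255
B: 21·4 + 21·2 + 21·1 + 5·3 + 35·3 = 267
A: 21·1 + 21·0 + 21·3 + 5·4 + 35·0 = 104
C: 21·3 + 21·4 + 21·2 + 5·0 + 35·2 = 259
E: 21·0 + 21·1 + 21·4 + 5·1 + 35·1 = 145
B has the highest Borda score (267).

B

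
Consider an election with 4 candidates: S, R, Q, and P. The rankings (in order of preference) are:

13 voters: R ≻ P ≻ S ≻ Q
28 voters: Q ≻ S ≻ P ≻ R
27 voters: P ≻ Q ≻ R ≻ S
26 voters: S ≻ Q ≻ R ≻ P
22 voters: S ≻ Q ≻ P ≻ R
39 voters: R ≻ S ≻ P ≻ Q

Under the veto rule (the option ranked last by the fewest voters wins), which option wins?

Last-place votes: S 27, R 50, Q 52, P 26.
P is ranked last by the fewest voters, so P wins.

P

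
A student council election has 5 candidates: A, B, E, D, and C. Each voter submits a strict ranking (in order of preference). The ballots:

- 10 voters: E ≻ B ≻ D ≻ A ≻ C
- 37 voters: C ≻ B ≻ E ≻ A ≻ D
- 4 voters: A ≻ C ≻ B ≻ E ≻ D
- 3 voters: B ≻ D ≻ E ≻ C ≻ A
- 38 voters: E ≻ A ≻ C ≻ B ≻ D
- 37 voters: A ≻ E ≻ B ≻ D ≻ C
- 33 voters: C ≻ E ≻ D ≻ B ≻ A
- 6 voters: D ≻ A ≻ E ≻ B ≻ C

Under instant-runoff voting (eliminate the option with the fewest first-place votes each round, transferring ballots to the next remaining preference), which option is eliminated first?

Round 1: A 41, B 3, E 48, D 6, C 70. Eliminate B.

B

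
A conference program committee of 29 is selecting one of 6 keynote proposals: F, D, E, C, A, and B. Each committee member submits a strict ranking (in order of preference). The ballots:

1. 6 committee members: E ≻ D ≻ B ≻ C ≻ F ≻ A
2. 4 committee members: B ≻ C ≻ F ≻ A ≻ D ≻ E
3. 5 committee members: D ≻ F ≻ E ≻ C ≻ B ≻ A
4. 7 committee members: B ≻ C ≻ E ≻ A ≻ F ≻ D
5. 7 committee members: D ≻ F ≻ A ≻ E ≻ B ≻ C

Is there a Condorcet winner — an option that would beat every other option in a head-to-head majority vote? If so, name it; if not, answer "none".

D vs F: 18–11 for D.
D vs E: 16–13 for D.
D vs C: 18–11 for D.
D vs A: 18–11 for D.
D vs B: 18–11 for D.
D beats every other option head-to-head.

D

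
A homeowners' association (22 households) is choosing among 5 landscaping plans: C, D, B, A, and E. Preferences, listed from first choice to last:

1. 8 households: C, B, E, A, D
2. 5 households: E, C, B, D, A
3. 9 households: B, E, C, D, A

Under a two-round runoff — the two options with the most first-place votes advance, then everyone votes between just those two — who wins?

C

Round 1 first-place votes: C 8, D 0, B 9, A 0, E 5.
B and C advance.
Runoff: B is preferred to C by 9 voters; C by 13.
C wins the runoff.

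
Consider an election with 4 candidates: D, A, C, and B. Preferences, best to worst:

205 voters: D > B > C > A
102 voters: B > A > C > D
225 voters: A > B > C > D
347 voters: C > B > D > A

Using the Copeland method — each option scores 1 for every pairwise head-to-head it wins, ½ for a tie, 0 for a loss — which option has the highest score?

D: beats A; loses to C and B → score 1.
A: loses to D, C, and B → score 0.
C: beats D and A; loses to B → score 2.
B: beats D, A, and C → score 3.
B has the best pairwise record.

B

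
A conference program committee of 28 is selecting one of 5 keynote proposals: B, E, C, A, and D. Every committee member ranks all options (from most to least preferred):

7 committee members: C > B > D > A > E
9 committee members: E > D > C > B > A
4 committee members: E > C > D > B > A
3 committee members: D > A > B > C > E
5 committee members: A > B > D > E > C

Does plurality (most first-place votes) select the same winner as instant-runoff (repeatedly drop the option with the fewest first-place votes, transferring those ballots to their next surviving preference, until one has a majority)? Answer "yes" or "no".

Plurality — first-place votes: B 0, E 13, C 7, A 5, D 3. Winner: E.
Instant-runoff — R1 B 0, E 13, C 7, A 5, D 3 (B out); R2 E 13, C 7, A 5, D 3 (D out); R3 E 13, C 7, A 8 (C out); R4 E 13, A 15 (A winner). Winner: A.
The two methods disagree.

no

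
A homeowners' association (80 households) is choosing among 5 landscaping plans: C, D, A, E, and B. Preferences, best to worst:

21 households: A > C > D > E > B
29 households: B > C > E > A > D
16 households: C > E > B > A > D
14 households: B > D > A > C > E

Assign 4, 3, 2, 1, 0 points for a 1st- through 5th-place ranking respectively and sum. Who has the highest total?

C

C: 21·3 + 29·3 + 16·4 + 14·1 = 228
D: 21·2 + 29·0 + 16·0 + 14·3 = 84
A: 21·4 + 29·1 + 16·1 + 14·2 = 157
E: 21·1 + 29·2 + 16·3 + 14·0 = 127
B: 21·0 + 29·4 + 16·2 + 14·4 = 204
C has the highest Borda score (228).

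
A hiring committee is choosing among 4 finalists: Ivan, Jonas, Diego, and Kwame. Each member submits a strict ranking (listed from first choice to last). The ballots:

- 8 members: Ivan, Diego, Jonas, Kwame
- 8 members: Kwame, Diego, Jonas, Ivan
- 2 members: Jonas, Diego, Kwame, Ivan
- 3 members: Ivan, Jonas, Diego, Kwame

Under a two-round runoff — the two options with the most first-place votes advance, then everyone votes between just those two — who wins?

Ivan

Round 1 first-place votes: Ivan 11, Jonas 2, Diego 0, Kwame 8.
Ivan and Kwame advance.
Runoff: Ivan is preferred to Kwame by 11 voters; Kwame by 10.
Ivan wins the runoff.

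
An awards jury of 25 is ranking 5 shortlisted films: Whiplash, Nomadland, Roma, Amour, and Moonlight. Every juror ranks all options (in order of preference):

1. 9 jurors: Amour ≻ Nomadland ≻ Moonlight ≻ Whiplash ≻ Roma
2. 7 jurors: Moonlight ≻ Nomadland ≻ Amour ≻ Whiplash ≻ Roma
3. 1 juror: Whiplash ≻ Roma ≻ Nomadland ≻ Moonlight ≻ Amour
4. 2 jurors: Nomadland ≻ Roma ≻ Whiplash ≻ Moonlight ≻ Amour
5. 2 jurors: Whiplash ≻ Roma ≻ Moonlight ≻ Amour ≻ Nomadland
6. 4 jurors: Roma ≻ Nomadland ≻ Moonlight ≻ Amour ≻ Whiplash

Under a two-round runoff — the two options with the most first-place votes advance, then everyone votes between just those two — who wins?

Moonlight

Round 1 first-place votes: Whiplash 3, Nomadland 2, Roma 4, Amour 9, Moonlight 7.
Amour and Moonlight advance.
Runoff: Amour is preferred to Moonlight by 9 voters; Moonlight by 16.
Moonlight wins the runoff.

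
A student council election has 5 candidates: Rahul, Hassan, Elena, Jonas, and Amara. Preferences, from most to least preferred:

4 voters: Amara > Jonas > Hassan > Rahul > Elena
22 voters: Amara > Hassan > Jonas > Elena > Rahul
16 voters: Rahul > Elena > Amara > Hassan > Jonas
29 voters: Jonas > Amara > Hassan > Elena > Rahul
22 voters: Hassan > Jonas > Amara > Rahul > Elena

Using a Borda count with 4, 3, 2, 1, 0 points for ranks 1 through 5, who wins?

Rahul: 4·1 + 22·0 + 16·4 + 29·0 + 22·1 = 90
Hassan: 4·2 + 22·3 + 16·1 + 29·2 + 22·4 = 236
Elena: 4·0 + 22·1 + 16·3 + 29·1 + 22·0 = 99
Jonas: 4·3 + 22·2 + 16·0 + 29·4 + 22·3 = 238
Amara: 4·4 + 22·4 + 16·2 + 29·3 + 22·2 = 267
Amara has the highest Borda score (267).

Amara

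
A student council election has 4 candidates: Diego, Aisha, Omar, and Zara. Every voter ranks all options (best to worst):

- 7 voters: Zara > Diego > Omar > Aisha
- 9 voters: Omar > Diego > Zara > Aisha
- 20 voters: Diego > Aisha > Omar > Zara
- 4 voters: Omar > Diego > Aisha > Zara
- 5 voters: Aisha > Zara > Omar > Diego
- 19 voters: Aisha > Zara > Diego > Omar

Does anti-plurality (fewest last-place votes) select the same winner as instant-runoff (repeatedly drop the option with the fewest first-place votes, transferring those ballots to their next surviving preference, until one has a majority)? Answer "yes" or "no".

yes

Anti-plurality — last-place votes: Diego 5, Aisha 16, Omar 19, Zara 24. Winner: Diego.
Instant-runoff — R1 Diego 20, Aisha 24, Omar 13, Zara 7 (Zara out); R2 Diego 27, Aisha 24, Omar 13 (Omar out); R3 Diego 40, Aisha 24 (Diego winner). Winner: Diego.
The two methods agree.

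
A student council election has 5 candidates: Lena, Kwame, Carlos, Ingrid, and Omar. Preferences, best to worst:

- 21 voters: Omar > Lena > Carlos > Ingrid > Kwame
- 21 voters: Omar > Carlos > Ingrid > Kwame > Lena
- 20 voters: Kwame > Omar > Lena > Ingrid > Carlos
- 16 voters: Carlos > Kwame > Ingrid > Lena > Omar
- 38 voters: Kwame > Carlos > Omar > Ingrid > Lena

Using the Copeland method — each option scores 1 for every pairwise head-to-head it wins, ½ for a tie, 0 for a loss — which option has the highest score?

Lena: loses to Kwame, Carlos, Ingrid, and Omar → score 0.
Kwame: beats Lena, Ingrid, and Omar; ties Carlos → score 3.5.
Carlos: beats Lena and Ingrid; ties Kwame; loses to Omar → score 2.5.
Ingrid: beats Lena; loses to Kwame, Carlos, and Omar → score 1.
Omar: beats Lena, Carlos, and Ingrid; loses to Kwame → score 3.
Kwame has the best pairwise record.

Kwame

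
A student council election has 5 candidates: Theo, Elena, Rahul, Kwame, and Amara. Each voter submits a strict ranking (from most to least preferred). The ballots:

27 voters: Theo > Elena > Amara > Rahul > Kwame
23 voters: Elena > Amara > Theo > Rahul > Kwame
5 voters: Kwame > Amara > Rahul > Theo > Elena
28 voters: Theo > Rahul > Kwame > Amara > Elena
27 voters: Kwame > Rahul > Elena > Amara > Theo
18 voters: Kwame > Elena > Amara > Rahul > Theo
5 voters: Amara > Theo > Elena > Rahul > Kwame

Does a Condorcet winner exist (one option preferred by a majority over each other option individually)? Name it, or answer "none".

none

Checking pairwise contests:
Elena beats Theo 68–65.
Kwame beats Elena 78–55.
Theo beats Rahul 83–50.
Theo beats Kwame 83–50.
Elena beats Amara 95–38.
Every option loses at least one head-to-head, so there is no Condorcet winner.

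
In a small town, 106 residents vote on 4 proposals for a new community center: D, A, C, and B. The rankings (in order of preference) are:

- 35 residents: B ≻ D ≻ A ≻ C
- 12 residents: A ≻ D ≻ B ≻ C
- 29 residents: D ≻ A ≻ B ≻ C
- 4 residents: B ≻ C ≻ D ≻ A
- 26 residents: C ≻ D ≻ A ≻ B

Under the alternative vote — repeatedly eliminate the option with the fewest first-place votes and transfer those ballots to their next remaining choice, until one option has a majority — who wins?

Round 1: D 29, A 12, C 26, B 39. Eliminate A.
Round 2: D 41, C 26, B 39. Eliminate C.
Round 3: D 67, B 39. D has a majority.

D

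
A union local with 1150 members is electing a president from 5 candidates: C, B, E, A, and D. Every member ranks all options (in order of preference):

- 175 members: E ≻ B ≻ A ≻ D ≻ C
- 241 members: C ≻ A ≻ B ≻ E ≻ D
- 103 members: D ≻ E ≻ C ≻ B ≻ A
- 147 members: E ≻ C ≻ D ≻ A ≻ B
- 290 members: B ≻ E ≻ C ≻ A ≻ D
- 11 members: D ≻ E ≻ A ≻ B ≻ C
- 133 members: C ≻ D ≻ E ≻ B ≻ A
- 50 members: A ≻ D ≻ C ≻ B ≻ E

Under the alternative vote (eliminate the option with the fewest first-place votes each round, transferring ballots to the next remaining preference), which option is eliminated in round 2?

D

Round 1: C 374, B 290, E 322, A 50, D 114. Eliminate A.
Round 2: C 374, B 290, E 322, D 164. Eliminate D.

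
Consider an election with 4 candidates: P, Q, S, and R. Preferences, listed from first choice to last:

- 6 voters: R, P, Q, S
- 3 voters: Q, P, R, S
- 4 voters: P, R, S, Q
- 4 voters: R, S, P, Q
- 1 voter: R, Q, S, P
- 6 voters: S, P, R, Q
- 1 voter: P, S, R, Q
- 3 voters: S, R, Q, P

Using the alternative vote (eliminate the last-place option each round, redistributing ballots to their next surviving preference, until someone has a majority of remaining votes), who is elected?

R

Round 1: P 5, Q 3, S 9, R 11. Eliminate Q.
Round 2: P 8, S 9, R 11. Eliminate P.
Round 3: S 10, R 18. R has a majority.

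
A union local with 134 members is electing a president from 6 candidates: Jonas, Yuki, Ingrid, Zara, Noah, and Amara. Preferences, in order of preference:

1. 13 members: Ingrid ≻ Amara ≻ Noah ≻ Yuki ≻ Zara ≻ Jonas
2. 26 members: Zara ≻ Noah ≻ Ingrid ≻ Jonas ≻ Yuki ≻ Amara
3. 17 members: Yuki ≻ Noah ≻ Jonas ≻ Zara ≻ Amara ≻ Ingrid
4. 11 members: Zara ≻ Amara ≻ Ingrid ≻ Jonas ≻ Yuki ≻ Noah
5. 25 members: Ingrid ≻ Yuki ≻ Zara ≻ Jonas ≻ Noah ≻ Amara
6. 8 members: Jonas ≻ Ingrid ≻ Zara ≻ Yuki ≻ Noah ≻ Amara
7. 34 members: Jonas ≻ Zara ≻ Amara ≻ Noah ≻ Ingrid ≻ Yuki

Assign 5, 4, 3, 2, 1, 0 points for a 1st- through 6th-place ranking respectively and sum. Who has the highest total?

Zara

Jonas: 13·0 + 26·2 + 17·3 + 11·2 + 25·2 + 8·5 + 34·5 = 385
Yuki: 13·2 + 26·1 + 17·5 + 11·1 + 25·4 + 8·2 + 34·0 = 264
Ingrid: 13·5 + 26·3 + 17·0 + 11·3 + 25·5 + 8·4 + 34·1 = 367
Zara: 13·1 + 26·5 + 17·2 + 11·5 + 25·3 + 8·3 + 34·4 = 467
Noah: 13·3 + 26·4 + 17·4 + 11·0 + 25·1 + 8·1 + 34·2 = 312
Amara: 13·4 + 26·0 + 17·1 + 11·4 + 25·0 + 8·0 + 34·3 = 215
Zara has the highest Borda score (467).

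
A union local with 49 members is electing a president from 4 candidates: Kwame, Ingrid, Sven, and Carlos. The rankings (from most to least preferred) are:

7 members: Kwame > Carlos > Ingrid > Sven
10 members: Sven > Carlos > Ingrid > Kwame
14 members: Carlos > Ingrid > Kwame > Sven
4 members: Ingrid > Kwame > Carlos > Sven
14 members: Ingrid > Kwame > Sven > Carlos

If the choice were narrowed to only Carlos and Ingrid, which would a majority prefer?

Voters preferring Carlos to Ingrid: 31; preferring Ingrid to Carlos: 18.
Carlos wins the head-to-head.

Carlos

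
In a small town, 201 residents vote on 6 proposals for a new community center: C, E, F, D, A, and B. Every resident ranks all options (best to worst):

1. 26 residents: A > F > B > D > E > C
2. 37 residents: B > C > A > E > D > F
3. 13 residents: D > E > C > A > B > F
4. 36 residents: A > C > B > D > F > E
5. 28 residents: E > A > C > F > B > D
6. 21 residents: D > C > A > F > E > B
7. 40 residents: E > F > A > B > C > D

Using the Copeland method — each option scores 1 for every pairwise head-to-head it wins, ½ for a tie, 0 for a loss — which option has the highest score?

A

C: beats F and D; loses to E, A, and B → score 2.
E: beats C, F, D, and B; loses to A → score 4.
F: beats B; loses to C, E, D, and A → score 1.
D: beats F; loses to C, E, A, and B → score 1.
A: beats C, E, F, D, and B → score 5.
B: beats C and D; loses to E, F, and A → score 2.
A has the best pairwise record.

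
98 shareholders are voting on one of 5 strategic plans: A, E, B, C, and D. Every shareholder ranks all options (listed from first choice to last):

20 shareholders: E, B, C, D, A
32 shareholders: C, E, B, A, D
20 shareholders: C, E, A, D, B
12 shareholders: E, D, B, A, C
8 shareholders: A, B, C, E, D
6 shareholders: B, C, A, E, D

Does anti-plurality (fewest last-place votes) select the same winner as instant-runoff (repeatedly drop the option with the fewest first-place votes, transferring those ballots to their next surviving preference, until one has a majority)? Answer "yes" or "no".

Anti-plurality — last-place votes: A 20, E 0, B 20, C 12, D 46. Winner: E.
Instant-runoff — R1 A 8, E 32, B 6, C 52, D 0 (C winner). Winner: C.
The two methods disagree.

no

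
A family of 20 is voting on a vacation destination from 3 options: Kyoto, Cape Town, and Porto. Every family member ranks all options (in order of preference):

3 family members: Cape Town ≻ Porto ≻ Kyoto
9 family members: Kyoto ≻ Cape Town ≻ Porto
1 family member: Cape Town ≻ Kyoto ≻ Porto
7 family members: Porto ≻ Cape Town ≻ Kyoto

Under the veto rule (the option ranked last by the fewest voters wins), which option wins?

Cape Town

Last-place votes: Kyoto 10, Cape Town 0, Porto 10.
Cape Town is ranked last by the fewest voters, so Cape Town wins.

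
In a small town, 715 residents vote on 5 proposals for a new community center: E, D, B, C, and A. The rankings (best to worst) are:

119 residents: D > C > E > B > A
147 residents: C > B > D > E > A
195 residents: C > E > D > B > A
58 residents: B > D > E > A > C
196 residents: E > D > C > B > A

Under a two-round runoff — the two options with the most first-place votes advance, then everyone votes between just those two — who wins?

C

Round 1 first-place votes: E 196, D 119, B 58, C 342, A 0.
C and E advance.
Runoff: C is preferred to E by 461 voters; E by 254.
C wins the runoff.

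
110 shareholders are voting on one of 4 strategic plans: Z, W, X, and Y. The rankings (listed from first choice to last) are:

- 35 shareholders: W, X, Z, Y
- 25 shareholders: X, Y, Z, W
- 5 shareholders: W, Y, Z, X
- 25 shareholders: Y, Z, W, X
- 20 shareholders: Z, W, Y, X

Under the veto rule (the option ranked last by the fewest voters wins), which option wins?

Z

Last-place votes: Z 0, W 25, X 50, Y 35.
Z is ranked last by the fewest voters, so Z wins.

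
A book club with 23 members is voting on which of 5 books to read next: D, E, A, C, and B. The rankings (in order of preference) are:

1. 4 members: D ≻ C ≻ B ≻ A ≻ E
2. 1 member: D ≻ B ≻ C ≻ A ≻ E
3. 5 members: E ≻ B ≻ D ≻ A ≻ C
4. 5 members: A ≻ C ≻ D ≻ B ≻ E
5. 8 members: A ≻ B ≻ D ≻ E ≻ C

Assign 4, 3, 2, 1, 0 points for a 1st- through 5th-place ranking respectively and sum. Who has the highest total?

D: 4·4 + 1·4 + 5·2 + 5·2 + 8·2 = 56
E: 4·0 + 1·0 + 5·4 + 5·0 + 8·1 = 28
A: 4·1 + 1·1 + 5·1 + 5·4 + 8·4 = 62
C: 4·3 + 1·2 + 5·0 + 5·3 + 8·0 = 29
B: 4·2 + 1·3 + 5·3 + 5·1 + 8·3 = 55
A has the highest Borda score (62).

A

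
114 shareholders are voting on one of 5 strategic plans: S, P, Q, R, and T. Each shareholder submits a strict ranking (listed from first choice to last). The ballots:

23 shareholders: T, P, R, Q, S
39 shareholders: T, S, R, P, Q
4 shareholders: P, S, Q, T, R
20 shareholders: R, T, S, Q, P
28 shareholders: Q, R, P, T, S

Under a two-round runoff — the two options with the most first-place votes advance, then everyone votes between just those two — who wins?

Round 1 first-place votes: S 0, P 4, Q 28, R 20, T 62.
T and Q advance.
Runoff: T is preferred to Q by 82 voters; Q by 32.
T wins the runoff.

T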